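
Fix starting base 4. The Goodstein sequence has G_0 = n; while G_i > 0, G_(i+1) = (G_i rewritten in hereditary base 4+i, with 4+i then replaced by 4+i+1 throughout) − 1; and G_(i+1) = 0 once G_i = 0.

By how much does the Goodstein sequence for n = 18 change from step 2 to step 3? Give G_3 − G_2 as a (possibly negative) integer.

12

(0) 18|_4 = 4^2 + 2 ↦ 5^2 + 2|_5 = 27 ⇒ 26
(1) 26|_5 = 5^2 + 1 ↦ 6^2 + 1|_6 = 37 ⇒ 36
(2) 36|_6 = 6^2 ↦ 7^2|_7 = 49 ⇒ 48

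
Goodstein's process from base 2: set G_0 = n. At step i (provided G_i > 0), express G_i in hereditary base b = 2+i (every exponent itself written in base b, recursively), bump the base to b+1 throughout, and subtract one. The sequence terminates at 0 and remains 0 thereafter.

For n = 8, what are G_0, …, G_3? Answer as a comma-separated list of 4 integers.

8, 80, 553, 6310

G_0 = 8. HB_2(8) = 2^(2 + 1). Bump = 81. G_1 = 80.
G_1 = 80. HB_3(80) = 2·3^3 + 2·3^2 + 2·3 + 2. Bump = 554. G_2 = 553.
G_2 = 553. HB_4(553) = 2·4^4 + 2·4^2 + 2·4 + 1. Bump = 6311. G_3 = 6310.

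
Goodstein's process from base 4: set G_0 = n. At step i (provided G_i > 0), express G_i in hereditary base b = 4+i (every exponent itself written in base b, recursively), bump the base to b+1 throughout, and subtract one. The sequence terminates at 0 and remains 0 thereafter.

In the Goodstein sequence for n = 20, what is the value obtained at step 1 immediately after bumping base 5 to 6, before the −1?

base 4: 20 = 4^2 + 4; at 5: 5^2 + 5 = 30; next = 29
base 5: 29 = 5^2 + 4; at 6: 6^2 + 4 = 40; next = 39

40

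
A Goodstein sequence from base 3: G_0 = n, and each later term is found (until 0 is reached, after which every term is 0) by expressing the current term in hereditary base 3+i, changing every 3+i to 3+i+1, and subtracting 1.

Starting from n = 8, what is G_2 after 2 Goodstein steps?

10

step 0: 8 = 2·3 + 2; sub 4 for 3: 2·4 + 2; = 10; G_1 = 10−1 = 9
step 1: 9 = 2·4 + 1; sub 5 for 4: 2·5 + 1; = 11; G_2 = 11−1 = 10
step 2: 10 = 2·5; sub 6 for 5: 2·6; = 12; G_3 = 12−1 = 11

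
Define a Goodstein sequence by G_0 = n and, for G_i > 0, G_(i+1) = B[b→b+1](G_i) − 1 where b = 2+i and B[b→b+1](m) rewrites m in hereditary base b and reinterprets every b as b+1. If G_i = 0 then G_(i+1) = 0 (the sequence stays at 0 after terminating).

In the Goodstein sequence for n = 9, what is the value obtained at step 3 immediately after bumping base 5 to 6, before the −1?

140744

base 2: 9 = 2^(2 + 1) + 1; at 3: 3^(3 + 1) + 1 = 82; next = 81
base 3: 81 = 3^(3 + 1); at 4: 4^(4 + 1) = 1024; next = 1023
base 4: 1023 = 3·4^4 + 3·4^3 + 3·4^2 + 3·4 + 3; at 5: 3·5^5 + 3·5^3 + 3·5^2 + 3·5 + 3 = 9843; next = 9842
base 5: 9842 = 3·5^5 + 3·5^3 + 3·5^2 + 3·5 + 2; at 6: 3·6^6 + 3·6^3 + 3·6^2 + 3·6 + 2 = 140744; next = 140743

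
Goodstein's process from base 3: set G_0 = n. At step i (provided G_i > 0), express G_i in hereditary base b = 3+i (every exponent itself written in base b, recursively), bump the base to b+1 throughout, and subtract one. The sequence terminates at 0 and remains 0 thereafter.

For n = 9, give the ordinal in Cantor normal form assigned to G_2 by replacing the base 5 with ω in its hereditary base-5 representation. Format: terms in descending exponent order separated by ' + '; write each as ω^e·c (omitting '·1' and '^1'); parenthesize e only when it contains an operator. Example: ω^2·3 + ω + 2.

(0) 9|_3 = 3^2 ↦ 4^2|_4 = 16 ⇒ 15
(1) 15|_4 = 3·4 + 3 ↦ 3·5 + 3|_5 = 18 ⇒ 17

ω·3 + 2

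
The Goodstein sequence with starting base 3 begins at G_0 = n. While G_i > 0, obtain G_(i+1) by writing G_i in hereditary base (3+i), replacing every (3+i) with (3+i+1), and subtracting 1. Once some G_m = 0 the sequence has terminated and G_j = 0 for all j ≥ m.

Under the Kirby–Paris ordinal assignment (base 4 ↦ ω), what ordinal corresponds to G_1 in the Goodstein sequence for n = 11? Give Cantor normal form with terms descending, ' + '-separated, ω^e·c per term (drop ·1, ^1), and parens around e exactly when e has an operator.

base 3: 11 = 3^2 + 2; at 4: 4^2 + 2 = 18; next = 17
base 4: 17 = 4^2 + 1; at 5: 5^2 + 1 = 26; next = 25

ω^2 + 1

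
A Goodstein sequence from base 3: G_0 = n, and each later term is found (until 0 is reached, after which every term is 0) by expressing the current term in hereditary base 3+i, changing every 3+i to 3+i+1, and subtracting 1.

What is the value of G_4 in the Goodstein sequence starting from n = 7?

9

base 3: 7 = 2·3 + 1; at 4: 2·4 + 1 = 9; next = 8
base 4: 8 = 2·4; at 5: 2·5 = 10; next = 9
base 5: 9 = 5 + 4; at 6: 6 + 4 = 10; next = 9
base 6: 9 = 6 + 3; at 7: 7 + 3 = 10; next = 9
base 7: 9 = 7 + 2; at 8: 8 + 2 = 10; next = 9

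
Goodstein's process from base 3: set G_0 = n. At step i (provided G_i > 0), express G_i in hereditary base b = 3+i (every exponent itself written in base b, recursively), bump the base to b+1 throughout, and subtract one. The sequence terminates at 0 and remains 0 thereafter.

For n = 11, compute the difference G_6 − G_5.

4

[0] 11 ≡ 3^2 + 2 (base 3). Lift 4: 18. −1: 17.
[1] 17 ≡ 4^2 + 1 (base 4). Lift 5: 26. −1: 25.
[2] 25 ≡ 5^2 (base 5). Lift 6: 36. −1: 35.
[3] 35 ≡ 5·6 + 5 (base 6). Lift 7: 40. −1: 39.
[4] 39 ≡ 5·7 + 4 (base 7). Lift 8: 44. −1: 43.
[5] 43 ≡ 5·8 + 3 (base 8). Lift 9: 48. −1: 47.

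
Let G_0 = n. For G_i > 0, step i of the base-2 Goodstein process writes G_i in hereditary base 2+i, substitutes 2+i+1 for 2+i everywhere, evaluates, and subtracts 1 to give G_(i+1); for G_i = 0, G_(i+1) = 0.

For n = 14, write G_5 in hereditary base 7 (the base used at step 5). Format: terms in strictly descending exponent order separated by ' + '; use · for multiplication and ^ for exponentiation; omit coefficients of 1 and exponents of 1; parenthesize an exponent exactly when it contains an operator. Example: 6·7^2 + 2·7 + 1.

7^(7 + 1) + 5·7^5 + 5·7^4 + 5·7^3 + 5·7^2 + 5·7 + 4

G_0 = 14. HB_2(14) = 2^(2 + 1) + 2^2 + 2. Bump = 111. G_1 = 110.
G_1 = 110. HB_3(110) = 3^(3 + 1) + 3^3 + 2. Bump = 1282. G_2 = 1281.
G_2 = 1281. HB_4(1281) = 4^(4 + 1) + 4^4 + 1. Bump = 18751. G_3 = 18750.
G_3 = 18750. HB_5(18750) = 5^(5 + 1) + 5^5. Bump = 326592. G_4 = 326591.
G_4 = 326591. HB_6(326591) = 6^(6 + 1) + 5·6^5 + 5·6^4 + 5·6^3 + 5·6^2 + 5·6 + 5. Bump = 5862841. G_5 = 5862840.
G_5 = 5862840. HB_7(5862840) = 7^(7 + 1) + 5·7^5 + 5·7^4 + 5·7^3 + 5·7^2 + 5·7 + 4. Bump = 134404972. G_6 = 134404971.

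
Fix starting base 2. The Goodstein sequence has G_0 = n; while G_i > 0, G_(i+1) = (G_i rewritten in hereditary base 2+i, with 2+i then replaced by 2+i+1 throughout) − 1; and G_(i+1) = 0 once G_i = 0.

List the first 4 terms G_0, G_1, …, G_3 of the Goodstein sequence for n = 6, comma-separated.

6, 29, 257, 3125

[0] 6 ≡ 2^2 + 2 (base 2). Lift 3: 30. −1: 29.
[1] 29 ≡ 3^3 + 2 (base 3). Lift 4: 258. −1: 257.
[2] 257 ≡ 4^4 + 1 (base 4). Lift 5: 3126. −1: 3125.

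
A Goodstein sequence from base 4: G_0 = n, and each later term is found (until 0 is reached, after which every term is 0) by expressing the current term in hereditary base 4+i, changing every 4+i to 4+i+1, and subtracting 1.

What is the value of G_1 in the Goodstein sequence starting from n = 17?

17 —HB4→ 4^2 + 1 —bump→ 5^2 + 1 = 26 —(−1)→ 25
25 —HB5→ 5^2 —bump→ 6^2 = 36 —(−1)→ 35

25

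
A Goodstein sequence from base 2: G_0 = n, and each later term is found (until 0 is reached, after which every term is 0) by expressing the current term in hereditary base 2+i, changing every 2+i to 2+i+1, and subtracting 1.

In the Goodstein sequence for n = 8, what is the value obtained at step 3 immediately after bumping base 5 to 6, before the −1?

(0) 8|_2 = 2^(2 + 1) ↦ 3^(3 + 1)|_3 = 81 ⇒ 80
(1) 80|_3 = 2·3^3 + 2·3^2 + 2·3 + 2 ↦ 2·4^4 + 2·4^2 + 2·4 + 2|_4 = 554 ⇒ 553
(2) 553|_4 = 2·4^4 + 2·4^2 + 2·4 + 1 ↦ 2·5^5 + 2·5^2 + 2·5 + 1|_5 = 6311 ⇒ 6310
(3) 6310|_5 = 2·5^5 + 2·5^2 + 2·5 ↦ 2·6^6 + 2·6^2 + 2·6|_6 = 93396 ⇒ 93395

93396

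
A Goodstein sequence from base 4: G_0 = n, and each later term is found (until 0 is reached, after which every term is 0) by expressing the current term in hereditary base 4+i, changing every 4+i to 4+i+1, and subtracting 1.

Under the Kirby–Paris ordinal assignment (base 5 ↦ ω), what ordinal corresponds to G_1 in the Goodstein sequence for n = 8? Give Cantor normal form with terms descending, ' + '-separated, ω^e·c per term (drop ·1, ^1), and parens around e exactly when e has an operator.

ω + 4

(0) 8|_4 = 2·4 ↦ 2·5|_5 = 10 ⇒ 9
(1) 9|_5 = 5 + 4 ↦ 6 + 4|_6 = 10 ⇒ 9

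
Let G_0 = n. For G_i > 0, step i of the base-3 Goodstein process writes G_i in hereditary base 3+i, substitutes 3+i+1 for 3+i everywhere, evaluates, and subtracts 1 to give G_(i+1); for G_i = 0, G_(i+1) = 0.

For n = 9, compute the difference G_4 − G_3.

[0] 9 ≡ 3^2 (base 3). Lift 4: 16. −1: 15.
[1] 15 ≡ 3·4 + 3 (base 4). Lift 5: 18. −1: 17.
[2] 17 ≡ 3·5 + 2 (base 5). Lift 6: 20. −1: 19.
[3] 19 ≡ 3·6 + 1 (base 6). Lift 7: 22. −1: 21.

2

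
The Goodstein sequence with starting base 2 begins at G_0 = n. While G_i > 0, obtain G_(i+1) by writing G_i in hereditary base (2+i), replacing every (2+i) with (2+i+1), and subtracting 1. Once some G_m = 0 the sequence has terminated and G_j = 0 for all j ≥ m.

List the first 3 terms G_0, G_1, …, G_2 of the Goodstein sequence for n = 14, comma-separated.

14, 110, 1281

i=0: 14 = 2^(2 + 1) + 2^2 + 2 (b=2); 2→3: 3^(3 + 1) + 3^3 + 3 = 111; 111−1 = 110
i=1: 110 = 3^(3 + 1) + 3^3 + 2 (b=3); 3→4: 4^(4 + 1) + 4^4 + 2 = 1282; 1282−1 = 1281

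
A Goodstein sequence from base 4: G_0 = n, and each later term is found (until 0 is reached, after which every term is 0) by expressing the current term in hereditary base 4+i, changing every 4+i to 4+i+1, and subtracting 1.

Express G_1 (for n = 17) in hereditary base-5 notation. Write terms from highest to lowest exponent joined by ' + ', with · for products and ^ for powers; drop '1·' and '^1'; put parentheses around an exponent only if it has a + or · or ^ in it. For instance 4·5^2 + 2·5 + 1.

5^2

i=0: 17 = 4^2 + 1 (b=4); 4→5: 5^2 + 1 = 26; 26−1 = 25
i=1: 25 = 5^2 (b=5); 5→6: 6^2 = 36; 36−1 = 35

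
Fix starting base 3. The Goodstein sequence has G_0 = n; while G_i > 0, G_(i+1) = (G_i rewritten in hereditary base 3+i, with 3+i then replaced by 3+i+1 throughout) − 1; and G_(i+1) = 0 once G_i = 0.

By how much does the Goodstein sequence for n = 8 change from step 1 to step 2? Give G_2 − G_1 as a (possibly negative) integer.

(0) 8|_3 = 2·3 + 2 ↦ 2·4 + 2|_4 = 10 ⇒ 9
(1) 9|_4 = 2·4 + 1 ↦ 2·5 + 1|_5 = 11 ⇒ 10

1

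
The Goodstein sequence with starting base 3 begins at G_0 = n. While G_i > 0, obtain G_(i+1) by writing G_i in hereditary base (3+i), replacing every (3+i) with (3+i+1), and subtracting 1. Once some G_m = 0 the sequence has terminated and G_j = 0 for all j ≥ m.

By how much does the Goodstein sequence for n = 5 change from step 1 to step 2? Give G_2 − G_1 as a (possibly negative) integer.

G_0=5  [base 3] 3 + 2  →[3↦4]→  4 + 2 = 6  −1 ⇒ G_1=5
G_1=5  [base 4] 4 + 1  →[4↦5]→  5 + 1 = 6  −1 ⇒ G_2=5

0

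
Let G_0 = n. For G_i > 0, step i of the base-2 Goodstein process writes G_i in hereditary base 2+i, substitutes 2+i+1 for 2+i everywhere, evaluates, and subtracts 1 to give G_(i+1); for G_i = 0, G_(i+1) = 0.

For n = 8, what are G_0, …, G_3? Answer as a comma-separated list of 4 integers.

G_0 = 8. HB_2(8) = 2^(2 + 1). Bump = 81. G_1 = 80.
G_1 = 80. HB_3(80) = 2·3^3 + 2·3^2 + 2·3 + 2. Bump = 554. G_2 = 553.
G_2 = 553. HB_4(553) = 2·4^4 + 2·4^2 + 2·4 + 1. Bump = 6311. G_3 = 6310.

8, 80, 553, 6310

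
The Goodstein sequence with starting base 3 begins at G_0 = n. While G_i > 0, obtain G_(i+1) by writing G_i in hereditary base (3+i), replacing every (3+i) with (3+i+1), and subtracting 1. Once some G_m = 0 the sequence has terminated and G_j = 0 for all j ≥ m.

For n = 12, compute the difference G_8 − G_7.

base 3: 12 = 3^2 + 3; at 4: 4^2 + 4 = 20; next = 19
base 4: 19 = 4^2 + 3; at 5: 5^2 + 3 = 28; next = 27
base 5: 27 = 5^2 + 2; at 6: 6^2 + 2 = 38; next = 37
base 6: 37 = 6^2 + 1; at 7: 7^2 + 1 = 50; next = 49
base 7: 49 = 7^2; at 8: 8^2 = 64; next = 63
base 8: 63 = 7·8 + 7; at 9: 7·9 + 7 = 70; next = 69
base 9: 69 = 7·9 + 6; at 10: 7·10 + 6 = 76; next = 75
base 10: 75 = 7·10 + 5; at 11: 7·11 + 5 = 82; next = 81

6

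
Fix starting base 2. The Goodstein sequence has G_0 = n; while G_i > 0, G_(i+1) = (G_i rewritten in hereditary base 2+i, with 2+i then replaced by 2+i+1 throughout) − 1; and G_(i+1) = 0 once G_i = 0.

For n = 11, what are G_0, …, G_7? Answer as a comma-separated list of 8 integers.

11, 84, 1027, 15627, 279937, 5764801, 134217727, 2749609302

G_0=11  [base 2] 2^(2 + 1) + 2 + 1  →[2↦3]→  3^(3 + 1) + 3 + 1 = 85  −1 ⇒ G_1=84
G_1=84  [base 3] 3^(3 + 1) + 3  →[3↦4]→  4^(4 + 1) + 4 = 1028  −1 ⇒ G_2=1027
G_2=1027  [base 4] 4^(4 + 1) + 3  →[4↦5]→  5^(5 + 1) + 3 = 15628  −1 ⇒ G_3=15627
G_3=15627  [base 5] 5^(5 + 1) + 2  →[5↦6]→  6^(6 + 1) + 2 = 279938  −1 ⇒ G_4=279937
G_4=279937  [base 6] 6^(6 + 1) + 1  →[6↦7]→  7^(7 + 1) + 1 = 5764802  −1 ⇒ G_5=5764801
G_5=5764801  [base 7] 7^(7 + 1)  →[7↦8]→  8^(8 + 1) = 134217728  −1 ⇒ G_6=134217727
G_6=134217727  [base 8] 7·8^8 + 7·8^7 + 7·8^6 + 7·8^5 + 7·8^4 + 7·8^3 + 7·8^2 + 7·8 + 7  →[8↦9]→  7·9^9 + 7·9^7 + 7·9^6 + 7·9^5 + 7·9^4 + 7·9^3 + 7·9^2 + 7·9 + 7 = 2749609303  −1 ⇒ G_7=2749609302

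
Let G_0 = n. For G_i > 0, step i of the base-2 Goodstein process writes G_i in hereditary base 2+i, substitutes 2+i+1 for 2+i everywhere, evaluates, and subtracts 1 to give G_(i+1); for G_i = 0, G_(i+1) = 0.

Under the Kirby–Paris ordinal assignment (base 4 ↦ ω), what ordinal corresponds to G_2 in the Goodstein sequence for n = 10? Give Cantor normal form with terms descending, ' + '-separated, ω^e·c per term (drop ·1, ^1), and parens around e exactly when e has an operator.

(0) 10|_2 = 2^(2 + 1) + 2 ↦ 3^(3 + 1) + 3|_3 = 84 ⇒ 83
(1) 83|_3 = 3^(3 + 1) + 2 ↦ 4^(4 + 1) + 2|_4 = 1026 ⇒ 1025
(2) 1025|_4 = 4^(4 + 1) + 1 ↦ 5^(5 + 1) + 1|_5 = 15626 ⇒ 15625

ω^(ω + 1) + 1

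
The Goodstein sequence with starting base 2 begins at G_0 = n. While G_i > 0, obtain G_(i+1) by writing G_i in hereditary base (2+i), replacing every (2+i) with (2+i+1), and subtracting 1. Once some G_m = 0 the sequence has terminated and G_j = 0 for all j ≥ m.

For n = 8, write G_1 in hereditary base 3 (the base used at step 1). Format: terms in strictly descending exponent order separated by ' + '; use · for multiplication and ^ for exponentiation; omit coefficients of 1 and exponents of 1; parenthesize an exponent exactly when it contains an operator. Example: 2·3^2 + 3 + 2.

2·3^3 + 2·3^2 + 2·3 + 2

[0] 8 ≡ 2^(2 + 1) (base 2). Lift 3: 81. −1: 80.
[1] 80 ≡ 2·3^3 + 2·3^2 + 2·3 + 2 (base 3). Lift 4: 554. −1: 553.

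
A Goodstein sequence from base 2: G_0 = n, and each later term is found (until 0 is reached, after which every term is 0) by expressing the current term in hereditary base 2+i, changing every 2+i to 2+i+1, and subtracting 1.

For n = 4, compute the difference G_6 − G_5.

4 —HB2→ 2^2 —bump→ 3^3 = 27 —(−1)→ 26
26 —HB3→ 2·3^2 + 2·3 + 2 —bump→ 2·4^2 + 2·4 + 2 = 42 —(−1)→ 41
41 —HB4→ 2·4^2 + 2·4 + 1 —bump→ 2·5^2 + 2·5 + 1 = 61 —(−1)→ 60
60 —HB5→ 2·5^2 + 2·5 —bump→ 2·6^2 + 2·6 = 84 —(−1)→ 83
83 —HB6→ 2·6^2 + 6 + 5 —bump→ 2·7^2 + 7 + 5 = 110 —(−1)→ 109
109 —HB7→ 2·7^2 + 7 + 4 —bump→ 2·8^2 + 8 + 4 = 140 —(−1)→ 139

30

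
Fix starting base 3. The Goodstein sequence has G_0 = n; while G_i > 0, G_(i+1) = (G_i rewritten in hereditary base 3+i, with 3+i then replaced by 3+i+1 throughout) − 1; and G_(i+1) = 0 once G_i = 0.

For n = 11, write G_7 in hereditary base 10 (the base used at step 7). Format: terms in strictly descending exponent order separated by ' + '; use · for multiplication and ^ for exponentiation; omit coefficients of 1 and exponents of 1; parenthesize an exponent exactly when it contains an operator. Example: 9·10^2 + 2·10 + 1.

5·10 + 1

G_0=11  [base 3] 3^2 + 2  →[3↦4]→  4^2 + 2 = 18  −1 ⇒ G_1=17
G_1=17  [base 4] 4^2 + 1  →[4↦5]→  5^2 + 1 = 26  −1 ⇒ G_2=25
G_2=25  [base 5] 5^2  →[5↦6]→  6^2 = 36  −1 ⇒ G_3=35
G_3=35  [base 6] 5·6 + 5  →[6↦7]→  5·7 + 5 = 40  −1 ⇒ G_4=39
G_4=39  [base 7] 5·7 + 4  →[7↦8]→  5·8 + 4 = 44  −1 ⇒ G_5=43
G_5=43  [base 8] 5·8 + 3  →[8↦9]→  5·9 + 3 = 48  −1 ⇒ G_6=47
G_6=47  [base 9] 5·9 + 2  →[9↦10]→  5·10 + 2 = 52  −1 ⇒ G_7=51
G_7=51  [base 10] 5·10 + 1  →[10↦11]→  5·11 + 1 = 56  −1 ⇒ G_8=55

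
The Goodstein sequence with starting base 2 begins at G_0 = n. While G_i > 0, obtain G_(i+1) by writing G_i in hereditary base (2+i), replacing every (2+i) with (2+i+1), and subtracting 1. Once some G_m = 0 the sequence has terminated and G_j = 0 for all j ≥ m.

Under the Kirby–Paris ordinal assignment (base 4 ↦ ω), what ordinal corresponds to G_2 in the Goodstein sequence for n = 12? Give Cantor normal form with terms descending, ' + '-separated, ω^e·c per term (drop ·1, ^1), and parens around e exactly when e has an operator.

[0] 12 ≡ 2^(2 + 1) + 2^2 (base 2). Lift 3: 108. −1: 107.
[1] 107 ≡ 3^(3 + 1) + 2·3^2 + 2·3 + 2 (base 3). Lift 4: 1066. −1: 1065.

ω^(ω + 1) + ω^2·2 + ω·2 + 1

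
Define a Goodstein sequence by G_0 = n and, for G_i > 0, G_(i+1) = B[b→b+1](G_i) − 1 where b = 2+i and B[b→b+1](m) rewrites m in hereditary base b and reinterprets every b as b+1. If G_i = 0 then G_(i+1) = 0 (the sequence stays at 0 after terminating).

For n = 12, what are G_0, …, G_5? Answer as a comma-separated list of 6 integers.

G_0 = 12. HB_2(12) = 2^(2 + 1) + 2^2. Bump = 108. G_1 = 107.
G_1 = 107. HB_3(107) = 3^(3 + 1) + 2·3^2 + 2·3 + 2. Bump = 1066. G_2 = 1065.
G_2 = 1065. HB_4(1065) = 4^(4 + 1) + 2·4^2 + 2·4 + 1. Bump = 15686. G_3 = 15685.
G_3 = 15685. HB_5(15685) = 5^(5 + 1) + 2·5^2 + 2·5. Bump = 280020. G_4 = 280019.
G_4 = 280019. HB_6(280019) = 6^(6 + 1) + 2·6^2 + 6 + 5. Bump = 5764911. G_5 = 5764910.

12, 107, 1065, 15685, 280019, 5764910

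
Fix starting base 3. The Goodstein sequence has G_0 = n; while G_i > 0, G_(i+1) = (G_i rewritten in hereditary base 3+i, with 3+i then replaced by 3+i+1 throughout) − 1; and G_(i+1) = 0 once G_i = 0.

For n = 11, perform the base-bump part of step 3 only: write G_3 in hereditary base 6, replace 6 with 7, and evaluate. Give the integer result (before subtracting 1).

base 3: 11 = 3^2 + 2; at 4: 4^2 + 2 = 18; next = 17
base 4: 17 = 4^2 + 1; at 5: 5^2 + 1 = 26; next = 25
base 5: 25 = 5^2; at 6: 6^2 = 36; next = 35
base 6: 35 = 5·6 + 5; at 7: 5·7 + 5 = 40; next = 39

40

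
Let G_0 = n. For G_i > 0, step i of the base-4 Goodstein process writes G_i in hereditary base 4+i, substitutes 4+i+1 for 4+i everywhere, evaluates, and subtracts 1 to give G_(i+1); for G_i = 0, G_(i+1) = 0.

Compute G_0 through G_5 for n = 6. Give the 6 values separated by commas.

6, 6, 6, 6, 5, 4

6 —HB4→ 4 + 2 —bump→ 5 + 2 = 7 —(−1)→ 6
6 —HB5→ 5 + 1 —bump→ 6 + 1 = 7 —(−1)→ 6
6 —HB6→ 6 —bump→ 7 = 7 —(−1)→ 6
6 —HB7→ 6 —bump→ 6 = 6 —(−1)→ 5
5 —HB8→ 5 —bump→ 5 = 5 —(−1)→ 4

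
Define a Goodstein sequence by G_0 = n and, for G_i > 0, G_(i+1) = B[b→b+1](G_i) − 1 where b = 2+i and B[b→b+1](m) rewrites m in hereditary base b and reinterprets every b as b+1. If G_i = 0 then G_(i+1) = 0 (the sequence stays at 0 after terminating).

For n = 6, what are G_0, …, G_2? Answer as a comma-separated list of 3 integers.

6, 29, 257

G_0=6  [base 2] 2^2 + 2  →[2↦3]→  3^3 + 3 = 30  −1 ⇒ G_1=29
G_1=29  [base 3] 3^3 + 2  →[3↦4]→  4^4 + 2 = 258  −1 ⇒ G_2=257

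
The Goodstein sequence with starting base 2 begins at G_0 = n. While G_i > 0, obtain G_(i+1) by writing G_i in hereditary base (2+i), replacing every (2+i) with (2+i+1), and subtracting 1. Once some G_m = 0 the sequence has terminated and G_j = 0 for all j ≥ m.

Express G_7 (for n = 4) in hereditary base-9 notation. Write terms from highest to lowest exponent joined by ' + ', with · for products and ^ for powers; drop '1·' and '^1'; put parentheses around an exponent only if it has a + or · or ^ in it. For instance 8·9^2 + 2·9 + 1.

2·9^2 + 9 + 2

(0) 4|_2 = 2^2 ↦ 3^3|_3 = 27 ⇒ 26
(1) 26|_3 = 2·3^2 + 2·3 + 2 ↦ 2·4^2 + 2·4 + 2|_4 = 42 ⇒ 41
(2) 41|_4 = 2·4^2 + 2·4 + 1 ↦ 2·5^2 + 2·5 + 1|_5 = 61 ⇒ 60
(3) 60|_5 = 2·5^2 + 2·5 ↦ 2·6^2 + 2·6|_6 = 84 ⇒ 83
(4) 83|_6 = 2·6^2 + 6 + 5 ↦ 2·7^2 + 7 + 5|_7 = 110 ⇒ 109
(5) 109|_7 = 2·7^2 + 7 + 4 ↦ 2·8^2 + 8 + 4|_8 = 140 ⇒ 139
(6) 139|_8 = 2·8^2 + 8 + 3 ↦ 2·9^2 + 9 + 3|_9 = 174 ⇒ 173
(7) 173|_9 = 2·9^2 + 9 + 2 ↦ 2·10^2 + 10 + 2|_10 = 212 ⇒ 211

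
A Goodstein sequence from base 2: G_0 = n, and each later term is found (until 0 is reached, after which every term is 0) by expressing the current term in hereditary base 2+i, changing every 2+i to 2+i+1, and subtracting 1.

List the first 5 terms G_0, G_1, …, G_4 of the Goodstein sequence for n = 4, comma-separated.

i=0: 4 = 2^2 (b=2); 2→3: 3^3 = 27; 27−1 = 26
i=1: 26 = 2·3^2 + 2·3 + 2 (b=3); 3→4: 2·4^2 + 2·4 + 2 = 42; 42−1 = 41
i=2: 41 = 2·4^2 + 2·4 + 1 (b=4); 4→5: 2·5^2 + 2·5 + 1 = 61; 61−1 = 60
i=3: 60 = 2·5^2 + 2·5 (b=5); 5→6: 2·6^2 + 2·6 = 84; 84−1 = 83

4, 26, 41, 60, 83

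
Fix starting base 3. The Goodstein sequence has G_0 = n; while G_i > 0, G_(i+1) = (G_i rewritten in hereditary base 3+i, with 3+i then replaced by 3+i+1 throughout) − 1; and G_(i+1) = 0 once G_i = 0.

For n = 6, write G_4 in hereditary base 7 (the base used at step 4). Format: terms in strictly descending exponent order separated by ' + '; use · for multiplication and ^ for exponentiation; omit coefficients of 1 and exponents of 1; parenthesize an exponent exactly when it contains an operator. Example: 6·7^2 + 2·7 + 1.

(0) 6|_3 = 2·3 ↦ 2·4|_4 = 8 ⇒ 7
(1) 7|_4 = 4 + 3 ↦ 5 + 3|_5 = 8 ⇒ 7
(2) 7|_5 = 5 + 2 ↦ 6 + 2|_6 = 8 ⇒ 7
(3) 7|_6 = 6 + 1 ↦ 7 + 1|_7 = 8 ⇒ 7
(4) 7|_7 = 7 ↦ 8|_8 = 8 ⇒ 7

7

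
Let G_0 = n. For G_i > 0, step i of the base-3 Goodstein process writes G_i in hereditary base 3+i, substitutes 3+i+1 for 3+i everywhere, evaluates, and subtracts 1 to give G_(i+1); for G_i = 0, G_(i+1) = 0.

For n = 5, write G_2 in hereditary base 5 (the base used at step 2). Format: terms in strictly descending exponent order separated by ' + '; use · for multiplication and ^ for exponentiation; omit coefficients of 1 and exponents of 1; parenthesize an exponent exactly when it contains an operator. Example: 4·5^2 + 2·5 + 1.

5

i=0: 5 = 3 + 2 (b=3); 3→4: 4 + 2 = 6; 6−1 = 5
i=1: 5 = 4 + 1 (b=4); 4→5: 5 + 1 = 6; 6−1 = 5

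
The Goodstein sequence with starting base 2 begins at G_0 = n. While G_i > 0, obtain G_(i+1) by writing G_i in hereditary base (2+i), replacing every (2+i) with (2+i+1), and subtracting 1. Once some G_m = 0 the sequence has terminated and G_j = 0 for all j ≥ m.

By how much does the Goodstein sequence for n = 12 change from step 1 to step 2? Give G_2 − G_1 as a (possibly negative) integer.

step 0: 12 = 2^(2 + 1) + 2^2; sub 3 for 2: 3^(3 + 1) + 3^3; = 108; G_1 = 108−1 = 107
step 1: 107 = 3^(3 + 1) + 2·3^2 + 2·3 + 2; sub 4 for 3: 4^(4 + 1) + 2·4^2 + 2·4 + 2; = 1066; G_2 = 1066−1 = 1065

958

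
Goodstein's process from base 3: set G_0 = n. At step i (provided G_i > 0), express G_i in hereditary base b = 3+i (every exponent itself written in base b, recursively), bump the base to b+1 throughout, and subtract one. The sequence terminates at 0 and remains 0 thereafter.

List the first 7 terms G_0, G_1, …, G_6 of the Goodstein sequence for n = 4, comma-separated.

(0) 4|_3 = 3 + 1 ↦ 4 + 1|_4 = 5 ⇒ 4
(1) 4|_4 = 4 ↦ 5|_5 = 5 ⇒ 4
(2) 4|_5 = 4 ↦ 4|_6 = 4 ⇒ 3
(3) 3|_6 = 3 ↦ 3|_7 = 3 ⇒ 2
(4) 2|_7 = 2 ↦ 2|_8 = 2 ⇒ 1
(5) 1|_8 = 1 ↦ 1|_9 = 1 ⇒ 0

4, 4, 4, 3, 2, 1, 0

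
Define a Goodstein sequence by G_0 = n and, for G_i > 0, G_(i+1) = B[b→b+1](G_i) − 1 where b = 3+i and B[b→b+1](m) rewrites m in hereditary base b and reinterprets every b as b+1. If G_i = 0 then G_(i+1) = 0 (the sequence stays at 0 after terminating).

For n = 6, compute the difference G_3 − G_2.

0

step 0: 6 = 2·3; sub 4 for 3: 2·4; = 8; G_1 = 8−1 = 7
step 1: 7 = 4 + 3; sub 5 for 4: 5 + 3; = 8; G_2 = 8−1 = 7
step 2: 7 = 5 + 2; sub 6 for 5: 6 + 2; = 8; G_3 = 8−1 = 7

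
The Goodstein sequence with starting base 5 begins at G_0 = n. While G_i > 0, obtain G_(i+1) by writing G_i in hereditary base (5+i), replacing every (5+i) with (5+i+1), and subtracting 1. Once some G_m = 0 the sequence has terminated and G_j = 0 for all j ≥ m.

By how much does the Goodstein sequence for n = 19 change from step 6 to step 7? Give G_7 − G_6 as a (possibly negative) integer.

1

(0) 19|_5 = 3·5 + 4 ↦ 3·6 + 4|_6 = 22 ⇒ 21
(1) 21|_6 = 3·6 + 3 ↦ 3·7 + 3|_7 = 24 ⇒ 23
(2) 23|_7 = 3·7 + 2 ↦ 3·8 + 2|_8 = 26 ⇒ 25
(3) 25|_8 = 3·8 + 1 ↦ 3·9 + 1|_9 = 28 ⇒ 27
(4) 27|_9 = 3·9 ↦ 3·10|_10 = 30 ⇒ 29
(5) 29|_10 = 2·10 + 9 ↦ 2·11 + 9|_11 = 31 ⇒ 30
(6) 30|_11 = 2·11 + 8 ↦ 2·12 + 8|_12 = 32 ⇒ 31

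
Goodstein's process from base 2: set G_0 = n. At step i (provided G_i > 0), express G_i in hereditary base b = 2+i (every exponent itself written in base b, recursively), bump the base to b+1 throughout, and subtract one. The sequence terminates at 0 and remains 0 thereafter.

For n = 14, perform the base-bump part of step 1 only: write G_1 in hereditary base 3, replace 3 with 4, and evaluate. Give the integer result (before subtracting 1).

1282

(0) 14|_2 = 2^(2 + 1) + 2^2 + 2 ↦ 3^(3 + 1) + 3^3 + 3|_3 = 111 ⇒ 110
(1) 110|_3 = 3^(3 + 1) + 3^3 + 2 ↦ 4^(4 + 1) + 4^4 + 2|_4 = 1282 ⇒ 1281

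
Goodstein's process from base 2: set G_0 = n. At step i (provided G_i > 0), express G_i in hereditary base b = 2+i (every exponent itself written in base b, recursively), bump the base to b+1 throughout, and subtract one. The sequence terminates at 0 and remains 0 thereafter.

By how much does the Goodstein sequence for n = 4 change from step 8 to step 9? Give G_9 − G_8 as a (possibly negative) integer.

G_0 = 4. HB_2(4) = 2^2. Bump = 27. G_1 = 26.
G_1 = 26. HB_3(26) = 2·3^2 + 2·3 + 2. Bump = 42. G_2 = 41.
G_2 = 41. HB_4(41) = 2·4^2 + 2·4 + 1. Bump = 61. G_3 = 60.
G_3 = 60. HB_5(60) = 2·5^2 + 2·5. Bump = 84. G_4 = 83.
G_4 = 83. HB_6(83) = 2·6^2 + 6 + 5. Bump = 110. G_5 = 109.
G_5 = 109. HB_7(109) = 2·7^2 + 7 + 4. Bump = 140. G_6 = 139.
G_6 = 139. HB_8(139) = 2·8^2 + 8 + 3. Bump = 174. G_7 = 173.
G_7 = 173. HB_9(173) = 2·9^2 + 9 + 2. Bump = 212. G_8 = 211.
G_8 = 211. HB_10(211) = 2·10^2 + 10 + 1. Bump = 254. G_9 = 253.

42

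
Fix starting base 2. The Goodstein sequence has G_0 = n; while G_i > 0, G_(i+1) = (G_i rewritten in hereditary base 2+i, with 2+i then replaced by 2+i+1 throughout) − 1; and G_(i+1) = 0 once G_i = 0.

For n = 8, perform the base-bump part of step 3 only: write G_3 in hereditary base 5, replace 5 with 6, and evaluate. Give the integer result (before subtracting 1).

G_0 = 8. HB_2(8) = 2^(2 + 1). Bump = 81. G_1 = 80.
G_1 = 80. HB_3(80) = 2·3^3 + 2·3^2 + 2·3 + 2. Bump = 554. G_2 = 553.
G_2 = 553. HB_4(553) = 2·4^4 + 2·4^2 + 2·4 + 1. Bump = 6311. G_3 = 6310.
G_3 = 6310. HB_5(6310) = 2·5^5 + 2·5^2 + 2·5. Bump = 93396. G_4 = 93395.

93396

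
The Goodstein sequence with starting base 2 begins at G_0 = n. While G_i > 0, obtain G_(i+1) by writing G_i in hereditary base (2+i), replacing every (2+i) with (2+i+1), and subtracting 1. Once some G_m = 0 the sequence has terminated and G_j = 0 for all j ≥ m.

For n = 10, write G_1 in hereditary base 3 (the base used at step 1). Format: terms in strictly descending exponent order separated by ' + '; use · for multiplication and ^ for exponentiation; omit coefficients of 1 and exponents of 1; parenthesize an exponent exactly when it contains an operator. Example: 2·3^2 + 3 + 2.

3^(3 + 1) + 2

step 0: 10 = 2^(2 + 1) + 2; sub 3 for 2: 3^(3 + 1) + 3; = 84; G_1 = 84−1 = 83
step 1: 83 = 3^(3 + 1) + 2; sub 4 for 3: 4^(4 + 1) + 2; = 1026; G_2 = 1026−1 = 1025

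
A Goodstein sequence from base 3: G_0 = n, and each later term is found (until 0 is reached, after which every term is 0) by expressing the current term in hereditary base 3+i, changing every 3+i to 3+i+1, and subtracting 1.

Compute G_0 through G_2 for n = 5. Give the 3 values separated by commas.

5, 5, 5

G_0 = 5. HB_3(5) = 3 + 2. Bump = 6. G_1 = 5.
G_1 = 5. HB_4(5) = 4 + 1. Bump = 6. G_2 = 5.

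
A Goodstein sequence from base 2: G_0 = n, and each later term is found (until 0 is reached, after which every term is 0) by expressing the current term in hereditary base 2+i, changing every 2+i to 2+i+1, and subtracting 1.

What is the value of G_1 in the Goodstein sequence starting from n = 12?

step 0: 12 = 2^(2 + 1) + 2^2; sub 3 for 2: 3^(3 + 1) + 3^3; = 108; G_1 = 108−1 = 107
step 1: 107 = 3^(3 + 1) + 2·3^2 + 2·3 + 2; sub 4 for 3: 4^(4 + 1) + 2·4^2 + 2·4 + 2; = 1066; G_2 = 1066−1 = 1065

107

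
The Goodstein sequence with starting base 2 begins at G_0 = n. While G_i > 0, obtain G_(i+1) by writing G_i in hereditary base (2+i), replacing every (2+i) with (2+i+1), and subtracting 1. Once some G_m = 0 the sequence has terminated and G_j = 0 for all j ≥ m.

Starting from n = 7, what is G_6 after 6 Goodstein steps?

G_0 = 7. HB_2(7) = 2^2 + 2 + 1. Bump = 31. G_1 = 30.
G_1 = 30. HB_3(30) = 3^3 + 3. Bump = 260. G_2 = 259.
G_2 = 259. HB_4(259) = 4^4 + 3. Bump = 3128. G_3 = 3127.
G_3 = 3127. HB_5(3127) = 5^5 + 2. Bump = 46658. G_4 = 46657.
G_4 = 46657. HB_6(46657) = 6^6 + 1. Bump = 823544. G_5 = 823543.
G_5 = 823543. HB_7(823543) = 7^7. Bump = 16777216. G_6 = 16777215.
G_6 = 16777215. HB_8(16777215) = 7·8^7 + 7·8^6 + 7·8^5 + 7·8^4 + 7·8^3 + 7·8^2 + 7·8 + 7. Bump = 37665880. G_7 = 37665879.

16777215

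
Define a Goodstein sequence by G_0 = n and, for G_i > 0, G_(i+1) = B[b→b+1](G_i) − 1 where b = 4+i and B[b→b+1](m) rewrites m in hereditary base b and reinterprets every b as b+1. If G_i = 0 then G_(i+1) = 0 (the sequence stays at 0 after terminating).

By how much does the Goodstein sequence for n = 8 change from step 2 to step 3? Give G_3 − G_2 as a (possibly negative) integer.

0

G_0 = 8. HB_4(8) = 2·4. Bump = 10. G_1 = 9.
G_1 = 9. HB_5(9) = 5 + 4. Bump = 10. G_2 = 9.
G_2 = 9. HB_6(9) = 6 + 3. Bump = 10. G_3 = 9.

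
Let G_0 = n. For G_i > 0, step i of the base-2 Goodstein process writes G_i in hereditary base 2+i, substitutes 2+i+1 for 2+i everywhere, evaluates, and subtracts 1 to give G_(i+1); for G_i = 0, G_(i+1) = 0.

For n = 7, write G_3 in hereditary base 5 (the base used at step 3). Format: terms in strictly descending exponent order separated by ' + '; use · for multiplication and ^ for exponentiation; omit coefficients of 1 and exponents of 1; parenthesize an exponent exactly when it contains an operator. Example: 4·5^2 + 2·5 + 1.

base 2: 7 = 2^2 + 2 + 1; at 3: 3^3 + 3 + 1 = 31; next = 30
base 3: 30 = 3^3 + 3; at 4: 4^4 + 4 = 260; next = 259
base 4: 259 = 4^4 + 3; at 5: 5^5 + 3 = 3128; next = 3127
base 5: 3127 = 5^5 + 2; at 6: 6^6 + 2 = 46658; next = 46657

5^5 + 2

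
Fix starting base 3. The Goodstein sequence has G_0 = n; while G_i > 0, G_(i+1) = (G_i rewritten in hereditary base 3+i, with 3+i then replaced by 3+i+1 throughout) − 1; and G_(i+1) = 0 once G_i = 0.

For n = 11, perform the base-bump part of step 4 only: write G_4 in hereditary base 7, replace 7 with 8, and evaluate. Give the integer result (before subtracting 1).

44

[0] 11 ≡ 3^2 + 2 (base 3). Lift 4: 18. −1: 17.
[1] 17 ≡ 4^2 + 1 (base 4). Lift 5: 26. −1: 25.
[2] 25 ≡ 5^2 (base 5). Lift 6: 36. −1: 35.
[3] 35 ≡ 5·6 + 5 (base 6). Lift 7: 40. −1: 39.
[4] 39 ≡ 5·7 + 4 (base 7). Lift 8: 44. −1: 43.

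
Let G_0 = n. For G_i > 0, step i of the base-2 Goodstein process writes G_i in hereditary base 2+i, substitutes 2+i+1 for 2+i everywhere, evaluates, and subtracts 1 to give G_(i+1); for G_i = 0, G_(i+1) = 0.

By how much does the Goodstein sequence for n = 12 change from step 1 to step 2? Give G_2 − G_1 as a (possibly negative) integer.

958

G_0 = 12. HB_2(12) = 2^(2 + 1) + 2^2. Bump = 108. G_1 = 107.
G_1 = 107. HB_3(107) = 3^(3 + 1) + 2·3^2 + 2·3 + 2. Bump = 1066. G_2 = 1065.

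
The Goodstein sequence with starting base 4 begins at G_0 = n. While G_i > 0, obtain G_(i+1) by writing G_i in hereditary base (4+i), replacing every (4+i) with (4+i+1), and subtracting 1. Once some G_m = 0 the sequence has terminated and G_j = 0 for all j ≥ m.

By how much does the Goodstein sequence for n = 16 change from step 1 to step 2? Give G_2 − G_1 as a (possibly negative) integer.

G_0 = 16. HB_4(16) = 4^2. Bump = 25. G_1 = 24.
G_1 = 24. HB_5(24) = 4·5 + 4. Bump = 28. G_2 = 27.

3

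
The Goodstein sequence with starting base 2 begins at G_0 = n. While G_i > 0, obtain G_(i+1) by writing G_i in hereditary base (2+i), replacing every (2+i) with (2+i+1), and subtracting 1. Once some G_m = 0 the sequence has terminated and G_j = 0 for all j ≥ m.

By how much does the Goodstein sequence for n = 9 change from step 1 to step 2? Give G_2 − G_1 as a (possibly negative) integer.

(0) 9|_2 = 2^(2 + 1) + 1 ↦ 3^(3 + 1) + 1|_3 = 82 ⇒ 81
(1) 81|_3 = 3^(3 + 1) ↦ 4^(4 + 1)|_4 = 1024 ⇒ 1023

942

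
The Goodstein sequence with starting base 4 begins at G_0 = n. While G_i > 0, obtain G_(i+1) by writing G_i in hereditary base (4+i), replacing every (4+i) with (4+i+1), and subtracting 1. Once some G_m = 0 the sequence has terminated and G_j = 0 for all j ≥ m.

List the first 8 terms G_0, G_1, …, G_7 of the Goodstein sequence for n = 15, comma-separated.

15, 17, 19, 21, 23, 24, 25, 26

(0) 15|_4 = 3·4 + 3 ↦ 3·5 + 3|_5 = 18 ⇒ 17
(1) 17|_5 = 3·5 + 2 ↦ 3·6 + 2|_6 = 20 ⇒ 19
(2) 19|_6 = 3·6 + 1 ↦ 3·7 + 1|_7 = 22 ⇒ 21
(3) 21|_7 = 3·7 ↦ 3·8|_8 = 24 ⇒ 23
(4) 23|_8 = 2·8 + 7 ↦ 2·9 + 7|_9 = 25 ⇒ 24
(5) 24|_9 = 2·9 + 6 ↦ 2·10 + 6|_10 = 26 ⇒ 25
(6) 25|_10 = 2·10 + 5 ↦ 2·11 + 5|_11 = 27 ⇒ 26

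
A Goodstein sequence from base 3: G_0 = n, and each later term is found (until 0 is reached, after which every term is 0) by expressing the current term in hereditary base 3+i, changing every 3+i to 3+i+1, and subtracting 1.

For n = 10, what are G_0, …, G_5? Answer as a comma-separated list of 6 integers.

step 0: 10 = 3^2 + 1; sub 4 for 3: 4^2 + 1; = 17; G_1 = 17−1 = 16
step 1: 16 = 4^2; sub 5 for 4: 5^2; = 25; G_2 = 25−1 = 24
step 2: 24 = 4·5 + 4; sub 6 for 5: 4·6 + 4; = 28; G_3 = 28−1 = 27
step 3: 27 = 4·6 + 3; sub 7 for 6: 4·7 + 3; = 31; G_4 = 31−1 = 30
step 4: 30 = 4·7 + 2; sub 8 for 7: 4·8 + 2; = 34; G_5 = 34−1 = 33

10, 16, 24, 27, 30, 33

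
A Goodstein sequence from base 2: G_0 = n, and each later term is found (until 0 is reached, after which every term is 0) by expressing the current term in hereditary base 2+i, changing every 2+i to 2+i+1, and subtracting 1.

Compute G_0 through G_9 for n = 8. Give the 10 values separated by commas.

8, 80, 553, 6310, 93395, 1647195, 33554571, 774841151, 20000000211, 570623341475

8 —HB2→ 2^(2 + 1) —bump→ 3^(3 + 1) = 81 —(−1)→ 80
80 —HB3→ 2·3^3 + 2·3^2 + 2·3 + 2 —bump→ 2·4^4 + 2·4^2 + 2·4 + 2 = 554 —(−1)→ 553
553 —HB4→ 2·4^4 + 2·4^2 + 2·4 + 1 —bump→ 2·5^5 + 2·5^2 + 2·5 + 1 = 6311 —(−1)→ 6310
6310 —HB5→ 2·5^5 + 2·5^2 + 2·5 —bump→ 2·6^6 + 2·6^2 + 2·6 = 93396 —(−1)→ 93395
93395 —HB6→ 2·6^6 + 2·6^2 + 6 + 5 —bump→ 2·7^7 + 2·7^2 + 7 + 5 = 1647196 —(−1)→ 1647195
1647195 —HB7→ 2·7^7 + 2·7^2 + 7 + 4 —bump→ 2·8^8 + 2·8^2 + 8 + 4 = 33554572 —(−1)→ 33554571
33554571 —HB8→ 2·8^8 + 2·8^2 + 8 + 3 —bump→ 2·9^9 + 2·9^2 + 9 + 3 = 774841152 —(−1)→ 774841151
774841151 —HB9→ 2·9^9 + 2·9^2 + 9 + 2 —bump→ 2·10^10 + 2·10^2 + 10 + 2 = 20000000212 —(−1)→ 20000000211
20000000211 —HB10→ 2·10^10 + 2·10^2 + 10 + 1 —bump→ 2·11^11 + 2·11^2 + 11 + 1 = 570623341476 —(−1)→ 570623341475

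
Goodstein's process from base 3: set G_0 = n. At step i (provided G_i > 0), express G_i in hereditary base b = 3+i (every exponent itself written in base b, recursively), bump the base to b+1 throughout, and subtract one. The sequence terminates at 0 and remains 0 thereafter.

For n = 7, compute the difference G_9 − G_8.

-1

G_0 = 7. HB_3(7) = 2·3 + 1. Bump = 9. G_1 = 8.
G_1 = 8. HB_4(8) = 2·4. Bump = 10. G_2 = 9.
G_2 = 9. HB_5(9) = 5 + 4. Bump = 10. G_3 = 9.
G_3 = 9. HB_6(9) = 6 + 3. Bump = 10. G_4 = 9.
G_4 = 9. HB_7(9) = 7 + 2. Bump = 10. G_5 = 9.
G_5 = 9. HB_8(9) = 8 + 1. Bump = 10. G_6 = 9.
G_6 = 9. HB_9(9) = 9. Bump = 10. G_7 = 9.
G_7 = 9. HB_10(9) = 9. Bump = 9. G_8 = 8.
G_8 = 8. HB_11(8) = 8. Bump = 8. G_9 = 7.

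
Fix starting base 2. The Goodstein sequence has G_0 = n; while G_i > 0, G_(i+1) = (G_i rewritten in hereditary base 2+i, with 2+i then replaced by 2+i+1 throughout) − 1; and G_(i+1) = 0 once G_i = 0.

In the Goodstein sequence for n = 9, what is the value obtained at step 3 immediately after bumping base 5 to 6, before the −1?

G_0=9  [base 2] 2^(2 + 1) + 1  →[2↦3]→  3^(3 + 1) + 1 = 82  −1 ⇒ G_1=81
G_1=81  [base 3] 3^(3 + 1)  →[3↦4]→  4^(4 + 1) = 1024  −1 ⇒ G_2=1023
G_2=1023  [base 4] 3·4^4 + 3·4^3 + 3·4^2 + 3·4 + 3  →[4↦5]→  3·5^5 + 3·5^3 + 3·5^2 + 3·5 + 3 = 9843  −1 ⇒ G_3=9842
G_3=9842  [base 5] 3·5^5 + 3·5^3 + 3·5^2 + 3·5 + 2  →[5↦6]→  3·6^6 + 3·6^3 + 3·6^2 + 3·6 + 2 = 140744  −1 ⇒ G_4=140743

140744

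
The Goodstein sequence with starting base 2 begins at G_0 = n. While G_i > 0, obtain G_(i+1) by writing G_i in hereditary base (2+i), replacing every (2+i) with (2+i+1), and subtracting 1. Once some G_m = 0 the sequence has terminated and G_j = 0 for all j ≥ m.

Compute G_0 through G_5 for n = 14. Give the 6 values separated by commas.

14, 110, 1281, 18750, 326591, 5862840

i=0: 14 = 2^(2 + 1) + 2^2 + 2 (b=2); 2→3: 3^(3 + 1) + 3^3 + 3 = 111; 111−1 = 110
i=1: 110 = 3^(3 + 1) + 3^3 + 2 (b=3); 3→4: 4^(4 + 1) + 4^4 + 2 = 1282; 1282−1 = 1281
i=2: 1281 = 4^(4 + 1) + 4^4 + 1 (b=4); 4→5: 5^(5 + 1) + 5^5 + 1 = 18751; 18751−1 = 18750
i=3: 18750 = 5^(5 + 1) + 5^5 (b=5); 5→6: 6^(6 + 1) + 6^6 = 326592; 326592−1 = 326591
i=4: 326591 = 6^(6 + 1) + 5·6^5 + 5·6^4 + 5·6^3 + 5·6^2 + 5·6 + 5 (b=6); 6→7: 7^(7 + 1) + 5·7^5 + 5·7^4 + 5·7^3 + 5·7^2 + 5·7 + 5 = 5862841; 5862841−1 = 5862840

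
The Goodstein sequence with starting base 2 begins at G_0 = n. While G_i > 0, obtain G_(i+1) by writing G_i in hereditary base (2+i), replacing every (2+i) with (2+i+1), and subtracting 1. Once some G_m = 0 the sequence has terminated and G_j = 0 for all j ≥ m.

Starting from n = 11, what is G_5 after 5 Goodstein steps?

5764801

i=0: 11 = 2^(2 + 1) + 2 + 1 (b=2); 2→3: 3^(3 + 1) + 3 + 1 = 85; 85−1 = 84
i=1: 84 = 3^(3 + 1) + 3 (b=3); 3→4: 4^(4 + 1) + 4 = 1028; 1028−1 = 1027
i=2: 1027 = 4^(4 + 1) + 3 (b=4); 4→5: 5^(5 + 1) + 3 = 15628; 15628−1 = 15627
i=3: 15627 = 5^(5 + 1) + 2 (b=5); 5→6: 6^(6 + 1) + 2 = 279938; 279938−1 = 279937
i=4: 279937 = 6^(6 + 1) + 1 (b=6); 6→7: 7^(7 + 1) + 1 = 5764802; 5764802−1 = 5764801
i=5: 5764801 = 7^(7 + 1) (b=7); 7→8: 8^(8 + 1) = 134217728; 134217728−1 = 134217727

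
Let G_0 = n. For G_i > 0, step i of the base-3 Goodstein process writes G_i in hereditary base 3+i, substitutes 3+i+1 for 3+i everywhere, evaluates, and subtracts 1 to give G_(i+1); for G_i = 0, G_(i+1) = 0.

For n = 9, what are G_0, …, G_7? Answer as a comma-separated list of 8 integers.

G_0 = 9. HB_3(9) = 3^2. Bump = 16. G_1 = 15.
G_1 = 15. HB_4(15) = 3·4 + 3. Bump = 18. G_2 = 17.
G_2 = 17. HB_5(17) = 3·5 + 2. Bump = 20. G_3 = 19.
G_3 = 19. HB_6(19) = 3·6 + 1. Bump = 22. G_4 = 21.
G_4 = 21. HB_7(21) = 3·7. Bump = 24. G_5 = 23.
G_5 = 23. HB_8(23) = 2·8 + 7. Bump = 25. G_6 = 24.
G_6 = 24. HB_9(24) = 2·9 + 6. Bump = 26. G_7 = 25.

9, 15, 17, 19, 21, 23, 24, 25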